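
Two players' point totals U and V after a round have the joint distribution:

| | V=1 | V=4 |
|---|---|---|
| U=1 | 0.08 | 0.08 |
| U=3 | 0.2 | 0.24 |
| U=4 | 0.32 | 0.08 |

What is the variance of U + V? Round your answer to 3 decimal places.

2.522

E[U] = 3.08,  E[V] = 2.2,  E[UV] = 6.44
var(U) = 10.52 − (3.08)² = 1.0336;  var(V) = 7 − (2.2)² = 2.16
cov(U,V) = 6.44 − (3.08)(2.2) = -0.336
var(U + V) = (1)²·1.0336 + (1)²·2.16 + 2·(1)·(1)·-0.336 = 2.5216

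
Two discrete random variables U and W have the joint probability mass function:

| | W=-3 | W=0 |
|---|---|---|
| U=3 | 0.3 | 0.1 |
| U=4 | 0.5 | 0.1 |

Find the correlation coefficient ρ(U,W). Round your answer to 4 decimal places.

E[U] = 3.6,  E[W] = -2.4
E[UW] = -8.7
Cov(U,W) = E[UW] − E[U]E[W] = -8.7 − (3.6)(-2.4) = -0.06
Var(U) = 0.24,  Var(W) = 1.44
ρ = -0.06 / √(0.24·1.44) ≈ -0.1021

-0.1021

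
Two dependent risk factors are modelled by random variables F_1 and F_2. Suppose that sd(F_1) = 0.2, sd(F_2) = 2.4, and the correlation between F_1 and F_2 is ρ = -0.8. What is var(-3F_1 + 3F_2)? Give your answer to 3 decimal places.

59.112

var(F_1) = (0.2)² = 0.04;  var(F_2) = (2.4)² = 5.76
Cov(F_1,F_2) = ρ·sd(F_1)·sd(F_2) = -0.8·0.2·2.4 = -0.384
var(-3F_1 + 3F_2) = (-3)²·var(F_1) + (3)²·var(F_2) + 2·(-3)·(3)·Cov(F_1,F_2)
= 9·0.04 + 9·5.76 + -18·-0.384 = 59.112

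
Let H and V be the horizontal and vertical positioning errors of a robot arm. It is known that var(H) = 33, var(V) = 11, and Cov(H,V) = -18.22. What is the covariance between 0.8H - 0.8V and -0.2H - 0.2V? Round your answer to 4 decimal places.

-3.5200

Cov(0.8H - 0.8V, -0.2H - 0.2V) = (0.8)(-0.2)var(H) + (-0.8)(-0.2)var(V) + [(0.8)(-0.2) + (-0.8)(-0.2)]Cov(H,V)
= -0.16·33 + 0.16·11 + 0·-18.22 = -3.52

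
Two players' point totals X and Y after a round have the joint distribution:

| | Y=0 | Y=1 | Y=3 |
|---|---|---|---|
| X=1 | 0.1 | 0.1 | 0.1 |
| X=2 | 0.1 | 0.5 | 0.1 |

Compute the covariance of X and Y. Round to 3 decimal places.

E[X] = 1.7,  E[Y] = 1.2
E[XY] = 2
Cov(X,Y) = E[XY] − E[X]E[Y] = 2 − (1.7)(1.2) = -0.04

-0.040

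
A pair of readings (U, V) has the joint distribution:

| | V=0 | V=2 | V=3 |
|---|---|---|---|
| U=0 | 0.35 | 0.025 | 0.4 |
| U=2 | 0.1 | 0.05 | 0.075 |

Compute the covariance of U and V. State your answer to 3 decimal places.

-0.059

E[U] = 0.45,  E[V] = 1.575
E[UV] = 0.65
Cov(U,V) = E[UV] − E[U]E[V] = 0.65 − (0.45)(1.575) = -0.05875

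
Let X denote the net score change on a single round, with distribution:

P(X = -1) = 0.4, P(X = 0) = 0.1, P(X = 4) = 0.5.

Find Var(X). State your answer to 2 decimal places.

5.84

E[X] = (-1)(0.4) + (0)(0.1) + (4)(0.5) = 1.6
E[X²] = (-1)²(0.4) + (0)²(0.1) + (4)²(0.5) = 8.4
Var(X) = E[X²] − (E[X])² = 8.4 − (1.6)² = 5.84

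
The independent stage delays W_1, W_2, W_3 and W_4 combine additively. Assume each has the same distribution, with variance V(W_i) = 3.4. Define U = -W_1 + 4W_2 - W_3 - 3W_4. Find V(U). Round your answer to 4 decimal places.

91.8000

By independence, V(U) = (-1)²V(W_1) + (4)²V(W_2) + (-1)²V(W_3) + (-3)²V(W_4)
= (-1)²·3.4 + (4)²·3.4 + (-1)²·3.4 + (-3)²·3.4 = 91.8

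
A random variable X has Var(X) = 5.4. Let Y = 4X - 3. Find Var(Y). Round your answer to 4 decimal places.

86.4000

Var(4X - 3) = (4)²·Var(X) = 16·5.4 = 86.4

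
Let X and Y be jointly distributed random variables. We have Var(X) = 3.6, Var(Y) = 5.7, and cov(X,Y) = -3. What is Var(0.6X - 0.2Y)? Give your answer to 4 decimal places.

2.2440

Var(0.6X - 0.2Y) = (0.6)²·Var(X) + (-0.2)²·Var(Y) + 2·(0.6)·(-0.2)·cov(X,Y)
= 0.36·3.6 + 0.04·5.7 + -0.24·-3 = 2.244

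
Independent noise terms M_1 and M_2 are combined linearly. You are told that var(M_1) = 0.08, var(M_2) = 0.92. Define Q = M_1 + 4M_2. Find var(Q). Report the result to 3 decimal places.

14.800

By independence, var(Q) = (1)²var(M_1) + (4)²var(M_2)
= (1)²·0.08 + (4)²·0.92 = 14.8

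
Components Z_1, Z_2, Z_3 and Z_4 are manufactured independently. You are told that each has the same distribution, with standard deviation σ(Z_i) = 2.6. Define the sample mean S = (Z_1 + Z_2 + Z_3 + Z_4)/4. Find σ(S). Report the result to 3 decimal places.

Var(Z_i) = (2.6)² = 6.76
By independence, Var(S) = (0.25)²Var(Z_1) + (0.25)²Var(Z_2) + (0.25)²Var(Z_3) + (0.25)²Var(Z_4)
= (0.25)²·6.76 + (0.25)²·6.76 + (0.25)²·6.76 + (0.25)²·6.76 = 1.69
σ(S) = √1.69 ≈ 1.300

1.300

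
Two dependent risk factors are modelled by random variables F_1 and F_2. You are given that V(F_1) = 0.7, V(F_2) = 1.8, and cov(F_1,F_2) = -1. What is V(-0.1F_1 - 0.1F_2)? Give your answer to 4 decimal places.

0.0050

V(-0.1F_1 - 0.1F_2) = (-0.1)²·V(F_1) + (-0.1)²·V(F_2) + 2·(-0.1)·(-0.1)·cov(F_1,F_2)
= 0.01·0.7 + 0.01·1.8 + 0.02·-1 = 0.005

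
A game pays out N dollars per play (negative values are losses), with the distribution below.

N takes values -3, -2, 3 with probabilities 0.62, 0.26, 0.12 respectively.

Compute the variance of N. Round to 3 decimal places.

E[N] = (-3)(0.62) + (-2)(0.26) + (3)(0.12) = -2.02
E[N²] = (-3)²(0.62) + (-2)²(0.26) + (3)²(0.12) = 7.7
Var(N) = E[N²] − (E[N])² = 7.7 − (-2.02)² = 3.6196

3.620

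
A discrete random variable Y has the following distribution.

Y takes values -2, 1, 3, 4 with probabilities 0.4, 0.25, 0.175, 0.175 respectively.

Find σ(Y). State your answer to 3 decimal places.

E[Y] = (-2)(0.4) + (1)(0.25) + (3)(0.175) + (4)(0.175) = 0.675
E[Y²] = (-2)²(0.4) + (1)²(0.25) + (3)²(0.175) + (4)²(0.175) = 6.225
var(Y) = E[Y²] − (E[Y])² = 6.225 − (0.675)² = 5.769375
σ(Y) = √5.769375 ≈ 2.402

2.402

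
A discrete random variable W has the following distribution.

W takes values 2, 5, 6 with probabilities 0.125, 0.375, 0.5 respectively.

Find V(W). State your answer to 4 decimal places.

1.6094

E[W] = (2)(0.125) + (5)(0.375) + (6)(0.5) = 5.125
E[W²] = (2)²(0.125) + (5)²(0.375) + (6)²(0.5) = 27.875
V(W) = E[W²] − (E[W])² = 27.875 − (5.125)² = 1.609375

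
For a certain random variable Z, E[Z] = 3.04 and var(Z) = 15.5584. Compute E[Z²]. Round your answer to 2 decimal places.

24.80

E[Z²] = var(Z) + (E[Z])² = 15.5584 + (3.04)² = 24.8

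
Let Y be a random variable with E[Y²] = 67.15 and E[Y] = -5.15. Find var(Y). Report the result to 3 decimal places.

var(Y) = 67.15 − (-5.15)² = 40.6275

40.628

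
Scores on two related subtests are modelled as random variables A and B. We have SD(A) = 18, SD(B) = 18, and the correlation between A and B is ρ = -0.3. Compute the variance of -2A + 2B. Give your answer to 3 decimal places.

Var(A) = (18)² = 324;  Var(B) = (18)² = 324
cov(A,B) = ρ·SD(A)·SD(B) = -0.3·18·18 = -97.2
Var(-2A + 2B) = (-2)²·Var(A) + (2)²·Var(B) + 2·(-2)·(2)·cov(A,B)
= 4·324 + 4·324 + -8·-97.2 = 3369.6

3369.600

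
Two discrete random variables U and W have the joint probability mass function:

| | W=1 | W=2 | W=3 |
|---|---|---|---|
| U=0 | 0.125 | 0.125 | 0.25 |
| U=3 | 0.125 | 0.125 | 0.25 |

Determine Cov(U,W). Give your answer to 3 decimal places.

0.000

E[U] = 1.5,  E[W] = 2.25
E[UW] = 3.375
Cov(U,W) = E[UW] − E[U]E[W] = 3.375 − (1.5)(2.25) = 0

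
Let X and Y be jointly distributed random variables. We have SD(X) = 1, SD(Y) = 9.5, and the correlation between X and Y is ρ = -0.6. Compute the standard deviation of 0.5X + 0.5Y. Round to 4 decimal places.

4.4679

V(X) = (1)² = 1;  V(Y) = (9.5)² = 90.25
Cov(X,Y) = ρ·SD(X)·SD(Y) = -0.6·1·9.5 = -5.7
V(0.5X + 0.5Y) = (0.5)²·V(X) + (0.5)²·V(Y) + 2·(0.5)·(0.5)·Cov(X,Y)
= 0.25·1 + 0.25·90.25 + 0.5·-5.7 = 19.9625
SD(0.5X + 0.5Y) = √19.9625 ≈ 4.4679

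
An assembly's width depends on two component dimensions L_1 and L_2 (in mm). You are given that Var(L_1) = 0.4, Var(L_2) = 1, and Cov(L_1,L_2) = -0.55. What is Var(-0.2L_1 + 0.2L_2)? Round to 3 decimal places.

0.100

Var(-0.2L_1 + 0.2L_2) = (-0.2)²·Var(L_1) + (0.2)²·Var(L_2) + 2·(-0.2)·(0.2)·Cov(L_1,L_2)
= 0.04·0.4 + 0.04·1 + -0.08·-0.55 = 0.1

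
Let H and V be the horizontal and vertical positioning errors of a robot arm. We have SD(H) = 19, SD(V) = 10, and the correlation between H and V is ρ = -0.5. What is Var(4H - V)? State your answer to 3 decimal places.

Var(H) = (19)² = 361;  Var(V) = (10)² = 100
Cov(H,V) = ρ·SD(H)·SD(V) = -0.5·19·10 = -95
Var(4H - V) = (4)²·Var(H) + (-1)²·Var(V) + 2·(4)·(-1)·Cov(H,V)
= 16·361 + 1·100 + -8·-95 = 6636

6636.000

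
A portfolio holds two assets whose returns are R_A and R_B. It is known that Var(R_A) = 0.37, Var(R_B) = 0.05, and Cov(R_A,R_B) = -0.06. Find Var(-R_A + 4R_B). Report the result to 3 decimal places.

Var(-R_A + 4R_B) = (-1)²·Var(R_A) + (4)²·Var(R_B) + 2·(-1)·(4)·Cov(R_A,R_B)
= 1·0.37 + 16·0.05 + -8·-0.06 = 1.65

1.650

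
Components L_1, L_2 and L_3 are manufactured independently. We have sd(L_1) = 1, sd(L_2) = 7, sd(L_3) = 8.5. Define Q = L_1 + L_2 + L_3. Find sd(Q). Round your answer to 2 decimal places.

Var(L_1) = 1, Var(L_2) = 49, Var(L_3) = 72.25
By independence, Var(Q) = (1)²Var(L_1) + (1)²Var(L_2) + (1)²Var(L_3)
= (1)²·1 + (1)²·49 + (1)²·72.25 = 122.25
sd(Q) = √122.25 ≈ 11.06

11.06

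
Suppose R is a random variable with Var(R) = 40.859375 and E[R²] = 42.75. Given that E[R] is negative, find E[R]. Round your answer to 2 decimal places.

-1.38

(E[R])² = E[R²] − Var(R) = 42.75 − 40.859375 = 1.890625
E[R] = −√1.890625 = -1.375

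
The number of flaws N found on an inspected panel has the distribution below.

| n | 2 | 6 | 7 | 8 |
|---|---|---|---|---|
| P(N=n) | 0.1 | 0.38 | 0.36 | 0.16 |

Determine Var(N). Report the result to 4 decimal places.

E[N] = (2)(0.1) + (6)(0.38) + (7)(0.36) + (8)(0.16) = 6.28
E[N²] = (2)²(0.1) + (6)²(0.38) + (7)²(0.36) + (8)²(0.16) = 41.96
Var(N) = E[N²] − (E[N])² = 41.96 − (6.28)² = 2.5216

2.5216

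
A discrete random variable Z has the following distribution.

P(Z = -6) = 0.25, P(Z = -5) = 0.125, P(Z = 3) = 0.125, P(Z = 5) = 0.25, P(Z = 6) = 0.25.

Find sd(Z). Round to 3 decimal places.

5.244

E[Z] = (-6)(0.25) + (-5)(0.125) + (3)(0.125) + (5)(0.25) + (6)(0.25) = 1
E[Z²] = (-6)²(0.25) + (-5)²(0.125) + (3)²(0.125) + (5)²(0.25) + (6)²(0.25) = 28.5
var(Z) = E[Z²] − (E[Z])² = 28.5 − (1)² = 27.5
sd(Z) = √27.5 ≈ 5.244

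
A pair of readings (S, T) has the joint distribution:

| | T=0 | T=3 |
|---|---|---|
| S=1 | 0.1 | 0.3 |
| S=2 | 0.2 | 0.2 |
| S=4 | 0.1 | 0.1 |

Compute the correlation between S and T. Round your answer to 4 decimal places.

E[S] = 2,  E[T] = 1.8
E[ST] = 3.3
Cov(S,T) = E[ST] − E[S]E[T] = 3.3 − (2)(1.8) = -0.3
V(S) = 1.2,  V(T) = 2.16
ρ = -0.3 / √(1.2·2.16) ≈ -0.1863

-0.1863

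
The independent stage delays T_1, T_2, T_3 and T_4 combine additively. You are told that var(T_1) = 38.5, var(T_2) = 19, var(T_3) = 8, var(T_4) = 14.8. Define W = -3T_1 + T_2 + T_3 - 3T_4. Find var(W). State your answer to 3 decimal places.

By independence, var(W) = (-3)²var(T_1) + (1)²var(T_2) + (1)²var(T_3) + (-3)²var(T_4)
= (-3)²·38.5 + (1)²·19 + (1)²·8 + (-3)²·14.8 = 506.7

506.700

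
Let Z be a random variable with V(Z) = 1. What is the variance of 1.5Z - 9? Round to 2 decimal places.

2.25

V(1.5Z - 9) = (1.5)²·V(Z) = 2.25·1 = 2.25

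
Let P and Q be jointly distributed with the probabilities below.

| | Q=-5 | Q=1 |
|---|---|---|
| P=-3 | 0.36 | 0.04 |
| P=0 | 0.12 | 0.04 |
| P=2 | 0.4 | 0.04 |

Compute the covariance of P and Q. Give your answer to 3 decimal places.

-0.010

E[P] = -0.32,  E[Q] = -4.28
E[PQ] = 1.36
cov(P,Q) = E[PQ] − E[P]E[Q] = 1.36 − (-0.32)(-4.28) = -0.0096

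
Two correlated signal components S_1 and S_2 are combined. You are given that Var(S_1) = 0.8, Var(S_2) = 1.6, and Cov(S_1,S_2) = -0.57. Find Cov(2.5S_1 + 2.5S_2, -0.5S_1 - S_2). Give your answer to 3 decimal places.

Cov(2.5S_1 + 2.5S_2, -0.5S_1 - S_2) = (2.5)(-0.5)Var(S_1) + (2.5)(-1)Var(S_2) + [(2.5)(-1) + (2.5)(-0.5)]Cov(S_1,S_2)
= -1.25·0.8 + -2.5·1.6 + -3.75·-0.57 = -2.8625

-2.863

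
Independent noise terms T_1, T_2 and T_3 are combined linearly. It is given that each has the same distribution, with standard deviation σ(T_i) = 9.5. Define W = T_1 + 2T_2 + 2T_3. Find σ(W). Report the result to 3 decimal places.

28.500

var(T_i) = (9.5)² = 90.25
By independence, var(W) = (1)²var(T_1) + (2)²var(T_2) + (2)²var(T_3)
= (1)²·90.25 + (2)²·90.25 + (2)²·90.25 = 812.25
σ(W) = √812.25 ≈ 28.500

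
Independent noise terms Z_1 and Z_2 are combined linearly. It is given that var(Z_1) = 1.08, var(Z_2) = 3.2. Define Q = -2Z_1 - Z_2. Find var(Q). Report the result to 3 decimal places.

7.520

By independence, var(Q) = (-2)²var(Z_1) + (-1)²var(Z_2)
= (-2)²·1.08 + (-1)²·3.2 = 7.52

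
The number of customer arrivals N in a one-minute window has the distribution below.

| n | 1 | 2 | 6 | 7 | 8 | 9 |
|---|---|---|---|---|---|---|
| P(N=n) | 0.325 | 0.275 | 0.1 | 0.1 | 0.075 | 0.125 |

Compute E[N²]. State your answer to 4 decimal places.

24.8500

E[N²] = (1)²(0.325) + (2)²(0.275) + (6)²(0.1) + (7)²(0.1) + (8)²(0.075) + (9)²(0.125) = 24.85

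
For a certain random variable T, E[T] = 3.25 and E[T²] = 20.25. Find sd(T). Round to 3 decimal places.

3.112

Var(T) = 20.25 − (3.25)² = 9.6875
sd(T) = √9.6875 ≈ 3.112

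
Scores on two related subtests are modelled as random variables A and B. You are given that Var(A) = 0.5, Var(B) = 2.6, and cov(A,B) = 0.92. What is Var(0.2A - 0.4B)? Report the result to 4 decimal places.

Var(0.2A - 0.4B) = (0.2)²·Var(A) + (-0.4)²·Var(B) + 2·(0.2)·(-0.4)·cov(A,B)
= 0.04·0.5 + 0.16·2.6 + -0.16·0.92 = 0.2888

0.2888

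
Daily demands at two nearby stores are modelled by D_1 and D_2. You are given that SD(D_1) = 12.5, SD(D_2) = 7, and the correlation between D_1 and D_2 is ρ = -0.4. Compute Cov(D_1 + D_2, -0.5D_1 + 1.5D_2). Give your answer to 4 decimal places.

V(D_1) = (12.5)² = 156.25;  V(D_2) = (7)² = 49
Cov(D_1,D_2) = ρ·SD(D_1)·SD(D_2) = -0.4·12.5·7 = -35
Cov(D_1 + D_2, -0.5D_1 + 1.5D_2) = (1)(-0.5)V(D_1) + (1)(1.5)V(D_2) + [(1)(1.5) + (1)(-0.5)]Cov(D_1,D_2)
= -0.5·156.25 + 1.5·49 + 1·-35 = -39.625

-39.6250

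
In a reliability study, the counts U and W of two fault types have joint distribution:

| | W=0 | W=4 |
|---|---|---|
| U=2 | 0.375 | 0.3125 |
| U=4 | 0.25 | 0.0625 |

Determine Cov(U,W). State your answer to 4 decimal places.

-0.4375

E[U] = 2.625,  E[W] = 1.5
E[UW] = 3.5
Cov(U,W) = E[UW] − E[U]E[W] = 3.5 − (2.625)(1.5) = -0.4375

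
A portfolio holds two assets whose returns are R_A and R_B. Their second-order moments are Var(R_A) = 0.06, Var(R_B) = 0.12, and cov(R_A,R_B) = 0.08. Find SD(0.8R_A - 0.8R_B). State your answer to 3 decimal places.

Var(0.8R_A - 0.8R_B) = (0.8)²·Var(R_A) + (-0.8)²·Var(R_B) + 2·(0.8)·(-0.8)·cov(R_A,R_B)
= 0.64·0.06 + 0.64·0.12 + -1.28·0.08 = 0.0128
SD(0.8R_A - 0.8R_B) = √0.0128 ≈ 0.113

0.113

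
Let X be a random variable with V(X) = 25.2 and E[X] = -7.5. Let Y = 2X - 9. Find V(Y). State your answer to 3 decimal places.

V(2X - 9) = (2)²·V(X) = 4·25.2 = 100.8

100.800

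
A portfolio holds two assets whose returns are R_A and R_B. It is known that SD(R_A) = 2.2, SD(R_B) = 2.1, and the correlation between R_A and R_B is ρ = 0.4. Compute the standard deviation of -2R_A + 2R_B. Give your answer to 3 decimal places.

var(R_A) = (2.2)² = 4.84;  var(R_B) = (2.1)² = 4.41
cov(R_A,R_B) = ρ·SD(R_A)·SD(R_B) = 0.4·2.2·2.1 = 1.848
var(-2R_A + 2R_B) = (-2)²·var(R_A) + (2)²·var(R_B) + 2·(-2)·(2)·cov(R_A,R_B)
= 4·4.84 + 4·4.41 + -8·1.848 = 22.216
SD(-2R_A + 2R_B) = √22.216 ≈ 4.713

4.713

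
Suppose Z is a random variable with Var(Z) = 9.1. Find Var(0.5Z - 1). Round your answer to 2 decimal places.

2.28

Var(0.5Z - 1) = (0.5)²·Var(Z) = 0.25·9.1 = 2.275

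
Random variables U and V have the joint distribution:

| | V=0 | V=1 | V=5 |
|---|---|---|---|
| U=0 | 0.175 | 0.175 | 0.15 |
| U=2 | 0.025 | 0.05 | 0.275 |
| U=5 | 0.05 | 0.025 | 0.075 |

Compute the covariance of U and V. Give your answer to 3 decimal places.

0.863

E[U] = 1.45,  E[V] = 2.75
E[UV] = 4.85
cov(U,V) = E[UV] − E[U]E[V] = 4.85 − (1.45)(2.75) = 0.8625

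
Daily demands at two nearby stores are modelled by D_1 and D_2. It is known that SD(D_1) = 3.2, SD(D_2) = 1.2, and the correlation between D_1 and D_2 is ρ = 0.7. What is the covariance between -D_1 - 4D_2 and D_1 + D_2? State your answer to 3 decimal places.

-29.440

Var(D_1) = (3.2)² = 10.24;  Var(D_2) = (1.2)² = 1.44
cov(D_1,D_2) = ρ·SD(D_1)·SD(D_2) = 0.7·3.2·1.2 = 2.688
cov(-D_1 - 4D_2, D_1 + D_2) = (-1)(1)Var(D_1) + (-4)(1)Var(D_2) + [(-1)(1) + (-4)(1)]cov(D_1,D_2)
= -1·10.24 + -4·1.44 + -5·2.688 = -29.44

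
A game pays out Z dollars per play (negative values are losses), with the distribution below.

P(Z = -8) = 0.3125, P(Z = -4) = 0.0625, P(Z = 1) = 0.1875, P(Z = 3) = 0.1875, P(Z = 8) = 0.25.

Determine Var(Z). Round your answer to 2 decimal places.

38.88

E[Z] = (-8)(0.3125) + (-4)(0.0625) + (1)(0.1875) + (3)(0.1875) + (8)(0.25) = 0
E[Z²] = (-8)²(0.3125) + (-4)²(0.0625) + (1)²(0.1875) + (3)²(0.1875) + (8)²(0.25) = 38.875
Var(Z) = E[Z²] − (E[Z])² = 38.875 − (0)² = 38.875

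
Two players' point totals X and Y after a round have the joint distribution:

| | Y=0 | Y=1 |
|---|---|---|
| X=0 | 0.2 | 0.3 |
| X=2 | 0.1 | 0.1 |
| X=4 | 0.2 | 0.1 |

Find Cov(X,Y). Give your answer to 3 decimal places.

-0.200

E[X] = 1.6,  E[Y] = 0.5
E[XY] = 0.6
Cov(X,Y) = E[XY] − E[X]E[Y] = 0.6 − (1.6)(0.5) = -0.2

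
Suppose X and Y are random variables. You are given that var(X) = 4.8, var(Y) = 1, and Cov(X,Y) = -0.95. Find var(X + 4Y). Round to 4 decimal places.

13.2000

var(X + 4Y) = (1)²·var(X) + (4)²·var(Y) + 2·(1)·(4)·Cov(X,Y)
= 1·4.8 + 16·1 + 8·-0.95 = 13.2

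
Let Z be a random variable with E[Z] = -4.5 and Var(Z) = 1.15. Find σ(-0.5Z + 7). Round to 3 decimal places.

Var(-0.5Z + 7) = (-0.5)²·1.15 = 0.2875
σ(-0.5Z + 7) = √0.2875 ≈ 0.536

0.536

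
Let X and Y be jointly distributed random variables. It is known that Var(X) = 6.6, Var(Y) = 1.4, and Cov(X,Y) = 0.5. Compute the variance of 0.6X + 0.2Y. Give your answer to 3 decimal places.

2.552

Var(0.6X + 0.2Y) = (0.6)²·Var(X) + (0.2)²·Var(Y) + 2·(0.6)·(0.2)·Cov(X,Y)
= 0.36·6.6 + 0.04·1.4 + 0.24·0.5 = 2.552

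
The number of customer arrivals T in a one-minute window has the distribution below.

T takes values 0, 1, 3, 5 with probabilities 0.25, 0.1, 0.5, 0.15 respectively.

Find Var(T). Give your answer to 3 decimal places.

E[T] = (0)(0.25) + (1)(0.1) + (3)(0.5) + (5)(0.15) = 2.35
E[T²] = (0)²(0.25) + (1)²(0.1) + (3)²(0.5) + (5)²(0.15) = 8.35
Var(T) = E[T²] − (E[T])² = 8.35 − (2.35)² = 2.8275

2.828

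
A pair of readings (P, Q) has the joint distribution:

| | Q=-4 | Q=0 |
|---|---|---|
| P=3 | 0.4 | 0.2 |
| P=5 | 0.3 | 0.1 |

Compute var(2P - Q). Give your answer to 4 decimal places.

7.8400

E[P] = 3.8,  E[Q] = -2.8,  E[PQ] = -10.8
var(P) = 15.4 − (3.8)² = 0.96;  var(Q) = 11.2 − (-2.8)² = 3.36
Cov(P,Q) = -10.8 − (3.8)(-2.8) = -0.16
var(2P - Q) = (2)²·0.96 + (-1)²·3.36 + 2·(2)·(-1)·-0.16 = 7.84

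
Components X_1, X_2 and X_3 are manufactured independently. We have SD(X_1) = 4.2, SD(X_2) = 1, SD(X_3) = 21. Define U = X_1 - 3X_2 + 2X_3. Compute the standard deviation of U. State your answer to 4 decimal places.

42.3160

var(X_1) = 17.64, var(X_2) = 1, var(X_3) = 441
By independence, var(U) = (1)²var(X_1) + (-3)²var(X_2) + (2)²var(X_3)
= (1)²·17.64 + (-3)²·1 + (2)²·441 = 1790.64
SD(U) = √1790.64 ≈ 42.3160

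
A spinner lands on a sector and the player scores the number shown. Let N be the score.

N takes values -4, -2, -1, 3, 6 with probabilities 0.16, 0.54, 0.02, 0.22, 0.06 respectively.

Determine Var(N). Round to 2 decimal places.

E[N] = (-4)(0.16) + (-2)(0.54) + (-1)(0.02) + (3)(0.22) + (6)(0.06) = -0.72
E[N²] = (-4)²(0.16) + (-2)²(0.54) + (-1)²(0.02) + (3)²(0.22) + (6)²(0.06) = 8.88
Var(N) = E[N²] − (E[N])² = 8.88 − (-0.72)² = 8.3616

8.36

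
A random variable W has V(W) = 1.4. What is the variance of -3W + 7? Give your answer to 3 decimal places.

V(-3W + 7) = (-3)²·V(W) = 9·1.4 = 12.6

12.600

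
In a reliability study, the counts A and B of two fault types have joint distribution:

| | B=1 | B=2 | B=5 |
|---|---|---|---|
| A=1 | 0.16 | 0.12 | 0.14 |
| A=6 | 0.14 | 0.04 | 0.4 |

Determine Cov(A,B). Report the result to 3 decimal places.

1.472

E[A] = 3.9,  E[B] = 3.32
E[AB] = 14.42
Cov(A,B) = E[AB] − E[A]E[B] = 14.42 − (3.9)(3.32) = 1.472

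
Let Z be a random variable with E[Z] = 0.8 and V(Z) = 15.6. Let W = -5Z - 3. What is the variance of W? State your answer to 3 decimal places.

390.000

V(-5Z - 3) = (-5)²·V(Z) = 25·15.6 = 390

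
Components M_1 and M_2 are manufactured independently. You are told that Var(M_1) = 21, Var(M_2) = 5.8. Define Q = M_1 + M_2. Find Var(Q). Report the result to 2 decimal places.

By independence, Var(Q) = (1)²Var(M_1) + (1)²Var(M_2)
= (1)²·21 + (1)²·5.8 = 26.8

26.80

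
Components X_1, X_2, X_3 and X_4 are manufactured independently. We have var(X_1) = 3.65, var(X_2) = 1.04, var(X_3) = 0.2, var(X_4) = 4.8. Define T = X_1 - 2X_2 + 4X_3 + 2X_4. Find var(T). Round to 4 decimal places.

By independence, var(T) = (1)²var(X_1) + (-2)²var(X_2) + (4)²var(X_3) + (2)²var(X_4)
= (1)²·3.65 + (-2)²·1.04 + (4)²·0.2 + (2)²·4.8 = 30.21

30.2100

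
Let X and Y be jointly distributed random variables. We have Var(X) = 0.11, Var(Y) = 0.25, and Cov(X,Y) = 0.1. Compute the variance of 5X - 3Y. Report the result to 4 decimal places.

2.0000

Var(5X - 3Y) = (5)²·Var(X) + (-3)²·Var(Y) + 2·(5)·(-3)·Cov(X,Y)
= 25·0.11 + 9·0.25 + -30·0.1 = 2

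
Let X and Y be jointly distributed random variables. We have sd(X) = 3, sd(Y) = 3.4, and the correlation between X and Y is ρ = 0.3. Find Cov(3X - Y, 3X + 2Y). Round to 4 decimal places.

67.0600

V(X) = (3)² = 9;  V(Y) = (3.4)² = 11.56
Cov(X,Y) = ρ·sd(X)·sd(Y) = 0.3·3·3.4 = 3.06
Cov(3X - Y, 3X + 2Y) = (3)(3)V(X) + (-1)(2)V(Y) + [(3)(2) + (-1)(3)]Cov(X,Y)
= 9·9 + -2·11.56 + 3·3.06 = 67.06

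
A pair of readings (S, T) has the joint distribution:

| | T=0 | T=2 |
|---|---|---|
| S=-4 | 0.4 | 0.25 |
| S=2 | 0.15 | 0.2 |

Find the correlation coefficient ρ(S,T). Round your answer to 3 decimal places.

0.179

E[S] = -1.9,  E[T] = 0.9
E[ST] = -1.2
Cov(S,T) = E[ST] − E[S]E[T] = -1.2 − (-1.9)(0.9) = 0.51
V(S) = 8.19,  V(T) = 0.99
ρ = 0.51 / √(8.19·0.99) ≈ 0.179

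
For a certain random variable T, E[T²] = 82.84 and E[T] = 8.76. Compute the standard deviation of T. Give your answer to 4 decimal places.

2.4703

V(T) = 82.84 − (8.76)² = 6.1024
σ(T) = √6.1024 ≈ 2.4703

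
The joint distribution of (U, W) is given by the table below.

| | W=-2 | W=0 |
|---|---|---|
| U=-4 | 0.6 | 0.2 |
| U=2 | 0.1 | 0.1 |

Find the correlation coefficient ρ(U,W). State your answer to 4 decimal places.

0.2182

E[U] = -2.8,  E[W] = -1.4
E[UW] = 4.4
cov(U,W) = E[UW] − E[U]E[W] = 4.4 − (-2.8)(-1.4) = 0.48
V(U) = 5.76,  V(W) = 0.84
ρ = 0.48 / √(5.76·0.84) ≈ 0.2182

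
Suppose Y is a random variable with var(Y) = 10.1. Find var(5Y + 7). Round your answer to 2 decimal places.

var(5Y + 7) = (5)²·var(Y) = 25·10.1 = 252.5

252.50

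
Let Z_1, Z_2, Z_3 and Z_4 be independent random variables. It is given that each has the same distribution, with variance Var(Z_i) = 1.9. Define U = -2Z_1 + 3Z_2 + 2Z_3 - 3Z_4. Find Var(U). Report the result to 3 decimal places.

By independence, Var(U) = (-2)²Var(Z_1) + (3)²Var(Z_2) + (2)²Var(Z_3) + (-3)²Var(Z_4)
= (-2)²·1.9 + (3)²·1.9 + (2)²·1.9 + (-3)²·1.9 = 49.4

49.400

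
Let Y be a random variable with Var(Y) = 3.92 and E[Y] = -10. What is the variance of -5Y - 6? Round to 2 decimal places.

98.00

Var(-5Y - 6) = (-5)²·Var(Y) = 25·3.92 = 98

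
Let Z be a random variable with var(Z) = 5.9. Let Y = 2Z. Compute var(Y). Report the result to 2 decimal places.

var(2Z) = (2)²·var(Z) = 4·5.9 = 23.6

23.60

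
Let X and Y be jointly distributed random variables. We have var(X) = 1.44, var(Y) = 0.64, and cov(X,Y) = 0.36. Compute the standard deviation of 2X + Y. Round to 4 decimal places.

2.8000

var(2X + Y) = (2)²·var(X) + (1)²·var(Y) + 2·(2)·(1)·cov(X,Y)
= 4·1.44 + 1·0.64 + 4·0.36 = 7.84
SD(2X + Y) = √7.84 ≈ 2.8000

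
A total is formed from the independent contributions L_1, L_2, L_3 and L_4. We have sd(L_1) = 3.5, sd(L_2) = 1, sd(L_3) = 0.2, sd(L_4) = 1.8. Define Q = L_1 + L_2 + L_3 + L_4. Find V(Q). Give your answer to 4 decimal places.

V(L_1) = 12.25, V(L_2) = 1, V(L_3) = 0.04, V(L_4) = 3.24
By independence, V(Q) = (1)²V(L_1) + (1)²V(L_2) + (1)²V(L_3) + (1)²V(L_4)
= (1)²·12.25 + (1)²·1 + (1)²·0.04 + (1)²·3.24 = 16.53

16.5300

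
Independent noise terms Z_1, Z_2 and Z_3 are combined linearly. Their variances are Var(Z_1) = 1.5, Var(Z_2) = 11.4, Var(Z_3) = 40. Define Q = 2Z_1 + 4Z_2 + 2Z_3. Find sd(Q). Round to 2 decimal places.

18.67

By independence, Var(Q) = (2)²Var(Z_1) + (4)²Var(Z_2) + (2)²Var(Z_3)
= (2)²·1.5 + (4)²·11.4 + (2)²·40 = 348.4
sd(Q) = √348.4 ≈ 18.67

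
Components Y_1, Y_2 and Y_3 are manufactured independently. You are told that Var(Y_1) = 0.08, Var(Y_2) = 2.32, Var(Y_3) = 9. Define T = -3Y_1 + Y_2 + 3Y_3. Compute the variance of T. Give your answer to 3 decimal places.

84.040

By independence, Var(T) = (-3)²Var(Y_1) + (1)²Var(Y_2) + (3)²Var(Y_3)
= (-3)²·0.08 + (1)²·2.32 + (3)²·9 = 84.04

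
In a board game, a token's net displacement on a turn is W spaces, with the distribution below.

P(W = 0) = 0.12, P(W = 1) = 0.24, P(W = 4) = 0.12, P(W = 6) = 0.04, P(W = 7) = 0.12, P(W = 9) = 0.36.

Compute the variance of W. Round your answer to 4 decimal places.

13.2384

E[W] = (0)(0.12) + (1)(0.24) + (4)(0.12) + (6)(0.04) + (7)(0.12) + (9)(0.36) = 5.04
E[W²] = (0)²(0.12) + (1)²(0.24) + (4)²(0.12) + (6)²(0.04) + (7)²(0.12) + (9)²(0.36) = 38.64
V(W) = E[W²] − (E[W])² = 38.64 − (5.04)² = 13.2384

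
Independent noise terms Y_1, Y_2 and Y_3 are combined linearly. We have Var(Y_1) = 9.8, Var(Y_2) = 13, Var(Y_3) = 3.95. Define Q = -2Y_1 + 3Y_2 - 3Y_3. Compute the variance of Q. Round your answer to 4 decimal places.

191.7500

By independence, Var(Q) = (-2)²Var(Y_1) + (3)²Var(Y_2) + (-3)²Var(Y_3)
= (-2)²·9.8 + (3)²·13 + (-3)²·3.95 = 191.75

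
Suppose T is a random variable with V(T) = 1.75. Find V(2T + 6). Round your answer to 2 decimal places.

7.00

V(2T + 6) = (2)²·V(T) = 4·1.75 = 7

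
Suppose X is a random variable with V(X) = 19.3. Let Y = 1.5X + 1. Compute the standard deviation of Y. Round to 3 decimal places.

6.590

V(1.5X + 1) = (1.5)²·19.3 = 43.425
SD(Y) = √43.425 ≈ 6.590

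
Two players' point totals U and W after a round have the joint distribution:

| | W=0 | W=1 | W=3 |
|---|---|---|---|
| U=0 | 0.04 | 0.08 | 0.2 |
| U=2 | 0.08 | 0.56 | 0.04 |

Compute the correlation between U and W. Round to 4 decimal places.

E[U] = 1.36,  E[W] = 1.36
E[UW] = 1.36
cov(U,W) = E[UW] − E[U]E[W] = 1.36 − (1.36)(1.36) = -0.4896
V(U) = 0.8704,  V(W) = 0.9504
ρ = -0.4896 / √(0.8704·0.9504) ≈ -0.5383

-0.5383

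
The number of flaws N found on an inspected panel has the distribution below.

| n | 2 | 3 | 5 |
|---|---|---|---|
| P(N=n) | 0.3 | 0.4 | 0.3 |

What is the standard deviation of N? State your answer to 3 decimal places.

1.187

E[N] = (2)(0.3) + (3)(0.4) + (5)(0.3) = 3.3
E[N²] = (2)²(0.3) + (3)²(0.4) + (5)²(0.3) = 12.3
Var(N) = E[N²] − (E[N])² = 12.3 − (3.3)² = 1.41
SD(N) = √1.41 ≈ 1.187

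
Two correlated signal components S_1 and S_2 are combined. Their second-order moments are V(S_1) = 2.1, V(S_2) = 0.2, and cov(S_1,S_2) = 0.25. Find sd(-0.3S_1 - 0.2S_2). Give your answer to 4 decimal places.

0.4764

V(-0.3S_1 - 0.2S_2) = (-0.3)²·V(S_1) + (-0.2)²·V(S_2) + 2·(-0.3)·(-0.2)·cov(S_1,S_2)
= 0.09·2.1 + 0.04·0.2 + 0.12·0.25 = 0.227
sd(-0.3S_1 - 0.2S_2) = √0.227 ≈ 0.4764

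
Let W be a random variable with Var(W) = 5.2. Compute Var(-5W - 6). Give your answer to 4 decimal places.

130.0000

Var(-5W - 6) = (-5)²·Var(W) = 25·5.2 = 130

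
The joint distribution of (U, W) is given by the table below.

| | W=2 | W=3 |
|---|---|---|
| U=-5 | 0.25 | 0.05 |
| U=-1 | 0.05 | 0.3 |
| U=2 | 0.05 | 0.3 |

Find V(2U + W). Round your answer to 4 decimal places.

35.1275

E[U] = -1.15,  E[W] = 2.65,  E[UW] = -2.25
V(U) = 9.25 − (-1.15)² = 7.9275;  V(W) = 7.25 − (2.65)² = 0.2275
cov(U,W) = -2.25 − (-1.15)(2.65) = 0.7975
V(2U + W) = (2)²·7.9275 + (1)²·0.2275 + 2·(2)·(1)·0.7975 = 35.1275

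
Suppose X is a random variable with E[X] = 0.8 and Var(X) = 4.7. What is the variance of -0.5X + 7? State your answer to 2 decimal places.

Var(-0.5X + 7) = (-0.5)²·Var(X) = 0.25·4.7 = 1.175

1.18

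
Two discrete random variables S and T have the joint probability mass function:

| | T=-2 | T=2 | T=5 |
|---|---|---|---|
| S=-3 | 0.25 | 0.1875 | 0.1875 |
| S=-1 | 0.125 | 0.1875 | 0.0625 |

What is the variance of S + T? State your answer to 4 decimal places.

8.5000

E[S] = -2.25,  E[T] = 1.25,  E[ST] = -2.875
var(S) = 6 − (-2.25)² = 0.9375;  var(T) = 9.25 − (1.25)² = 7.6875
Cov(S,T) = -2.875 − (-2.25)(1.25) = -0.0625
var(S + T) = (1)²·0.9375 + (1)²·7.6875 + 2·(1)·(1)·-0.0625 = 8.5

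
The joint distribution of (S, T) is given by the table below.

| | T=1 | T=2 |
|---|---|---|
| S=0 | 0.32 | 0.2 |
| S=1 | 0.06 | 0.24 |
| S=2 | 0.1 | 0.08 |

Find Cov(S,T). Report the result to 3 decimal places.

0.057

E[S] = 0.66,  E[T] = 1.52
E[ST] = 1.06
Cov(S,T) = E[ST] − E[S]E[T] = 1.06 − (0.66)(1.52) = 0.0568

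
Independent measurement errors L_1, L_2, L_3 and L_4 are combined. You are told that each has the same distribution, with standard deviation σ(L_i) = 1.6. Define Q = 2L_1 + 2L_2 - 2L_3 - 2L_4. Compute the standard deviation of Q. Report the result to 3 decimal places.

V(L_i) = (1.6)² = 2.56
By independence, V(Q) = (2)²V(L_1) + (2)²V(L_2) + (-2)²V(L_3) + (-2)²V(L_4)
= (2)²·2.56 + (2)²·2.56 + (-2)²·2.56 + (-2)²·2.56 = 40.96
σ(Q) = √40.96 ≈ 6.400

6.400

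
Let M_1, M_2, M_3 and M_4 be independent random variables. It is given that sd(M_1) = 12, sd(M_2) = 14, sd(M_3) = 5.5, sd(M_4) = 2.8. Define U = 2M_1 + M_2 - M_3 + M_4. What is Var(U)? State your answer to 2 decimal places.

810.09

Var(M_1) = 144, Var(M_2) = 196, Var(M_3) = 30.25, Var(M_4) = 7.84
By independence, Var(U) = (2)²Var(M_1) + (1)²Var(M_2) + (-1)²Var(M_3) + (1)²Var(M_4)
= (2)²·144 + (1)²·196 + (-1)²·30.25 + (1)²·7.84 = 810.09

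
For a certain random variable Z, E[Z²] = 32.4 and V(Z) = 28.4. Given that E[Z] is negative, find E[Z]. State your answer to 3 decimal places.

(E[Z])² = E[Z²] − V(Z) = 32.4 − 28.4 = 4
E[Z] = −√4 = -2

-2.000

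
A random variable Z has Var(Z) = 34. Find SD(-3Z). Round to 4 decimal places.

Var(-3Z) = (-3)²·34 = 306
SD(-3Z) = √306 ≈ 17.4929

17.4929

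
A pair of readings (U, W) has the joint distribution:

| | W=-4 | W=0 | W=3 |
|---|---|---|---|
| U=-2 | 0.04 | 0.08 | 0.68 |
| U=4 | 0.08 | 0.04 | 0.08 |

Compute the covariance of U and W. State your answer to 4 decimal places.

-2.6400

E[U] = -0.8,  E[W] = 1.8
E[UW] = -4.08
Cov(U,W) = E[UW] − E[U]E[W] = -4.08 − (-0.8)(1.8) = -2.64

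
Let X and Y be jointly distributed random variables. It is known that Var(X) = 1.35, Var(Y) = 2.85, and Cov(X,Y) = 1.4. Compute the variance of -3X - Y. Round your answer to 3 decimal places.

23.400

Var(-3X - Y) = (-3)²·Var(X) + (-1)²·Var(Y) + 2·(-3)·(-1)·Cov(X,Y)
= 9·1.35 + 1·2.85 + 6·1.4 = 23.4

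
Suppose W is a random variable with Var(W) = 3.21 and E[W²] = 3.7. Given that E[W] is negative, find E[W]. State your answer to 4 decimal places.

(E[W])² = E[W²] − Var(W) = 3.7 − 3.21 = 0.49
E[W] = −√0.49 = -0.7

-0.7000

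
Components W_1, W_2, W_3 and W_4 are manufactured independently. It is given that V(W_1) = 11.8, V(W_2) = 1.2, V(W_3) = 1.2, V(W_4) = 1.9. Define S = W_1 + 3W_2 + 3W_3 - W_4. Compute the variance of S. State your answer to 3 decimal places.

35.300

By independence, V(S) = (1)²V(W_1) + (3)²V(W_2) + (3)²V(W_3) + (-1)²V(W_4)
= (1)²·11.8 + (3)²·1.2 + (3)²·1.2 + (-1)²·1.9 = 35.3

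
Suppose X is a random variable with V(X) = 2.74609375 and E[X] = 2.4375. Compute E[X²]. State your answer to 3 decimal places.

8.688

E[X²] = V(X) + (E[X])² = 2.74609375 + (2.4375)² = 8.6875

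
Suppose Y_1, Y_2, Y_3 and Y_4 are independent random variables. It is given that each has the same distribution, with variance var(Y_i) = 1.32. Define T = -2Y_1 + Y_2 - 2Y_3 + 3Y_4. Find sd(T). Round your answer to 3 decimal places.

By independence, var(T) = (-2)²var(Y_1) + (1)²var(Y_2) + (-2)²var(Y_3) + (3)²var(Y_4)
= (-2)²·1.32 + (1)²·1.32 + (-2)²·1.32 + (3)²·1.32 = 23.76
sd(T) = √23.76 ≈ 4.874

4.874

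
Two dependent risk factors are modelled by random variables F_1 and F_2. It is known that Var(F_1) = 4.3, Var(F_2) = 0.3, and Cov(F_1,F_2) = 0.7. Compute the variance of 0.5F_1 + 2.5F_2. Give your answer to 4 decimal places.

Var(0.5F_1 + 2.5F_2) = (0.5)²·Var(F_1) + (2.5)²·Var(F_2) + 2·(0.5)·(2.5)·Cov(F_1,F_2)
= 0.25·4.3 + 6.25·0.3 + 2.5·0.7 = 4.7

4.7000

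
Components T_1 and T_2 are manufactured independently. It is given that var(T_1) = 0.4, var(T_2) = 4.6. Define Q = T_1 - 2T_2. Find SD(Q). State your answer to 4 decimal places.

By independence, var(Q) = (1)²var(T_1) + (-2)²var(T_2)
= (1)²·0.4 + (-2)²·4.6 = 18.8
SD(Q) = √18.8 ≈ 4.3359

4.3359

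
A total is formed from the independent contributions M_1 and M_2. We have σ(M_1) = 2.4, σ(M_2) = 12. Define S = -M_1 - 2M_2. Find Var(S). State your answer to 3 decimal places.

581.760

Var(M_1) = 5.76, Var(M_2) = 144
By independence, Var(S) = (-1)²Var(M_1) + (-2)²Var(M_2)
= (-1)²·5.76 + (-2)²·144 = 581.76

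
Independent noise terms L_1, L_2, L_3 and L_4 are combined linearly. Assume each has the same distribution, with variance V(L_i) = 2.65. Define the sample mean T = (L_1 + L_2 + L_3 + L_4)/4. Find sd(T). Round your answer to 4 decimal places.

0.8139

By independence, V(T) = (0.25)²V(L_1) + (0.25)²V(L_2) + (0.25)²V(L_3) + (0.25)²V(L_4)
= (0.25)²·2.65 + (0.25)²·2.65 + (0.25)²·2.65 + (0.25)²·2.65 = 0.6625
sd(T) = √0.6625 ≈ 0.8139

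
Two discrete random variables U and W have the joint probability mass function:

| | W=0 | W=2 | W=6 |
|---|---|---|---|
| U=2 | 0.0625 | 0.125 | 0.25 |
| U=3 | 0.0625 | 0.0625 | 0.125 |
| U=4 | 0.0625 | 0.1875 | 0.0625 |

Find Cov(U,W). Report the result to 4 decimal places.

E[U] = 2.875,  E[W] = 3.375
E[UW] = 9.125
Cov(U,W) = E[UW] − E[U]E[W] = 9.125 − (2.875)(3.375) = -0.578125

-0.5781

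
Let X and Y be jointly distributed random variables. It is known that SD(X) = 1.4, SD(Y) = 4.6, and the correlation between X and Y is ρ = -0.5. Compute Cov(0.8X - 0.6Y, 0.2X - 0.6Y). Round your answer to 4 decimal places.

9.8632

var(X) = (1.4)² = 1.96;  var(Y) = (4.6)² = 21.16
Cov(X,Y) = ρ·SD(X)·SD(Y) = -0.5·1.4·4.6 = -3.22
Cov(0.8X - 0.6Y, 0.2X - 0.6Y) = (0.8)(0.2)var(X) + (-0.6)(-0.6)var(Y) + [(0.8)(-0.6) + (-0.6)(0.2)]Cov(X,Y)
= 0.16·1.96 + 0.36·21.16 + -0.6·-3.22 = 9.8632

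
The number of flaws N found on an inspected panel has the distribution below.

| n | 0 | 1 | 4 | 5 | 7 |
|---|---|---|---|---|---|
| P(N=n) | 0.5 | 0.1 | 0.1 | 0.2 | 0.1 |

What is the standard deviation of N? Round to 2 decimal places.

E[N] = (0)(0.5) + (1)(0.1) + (4)(0.1) + (5)(0.2) + (7)(0.1) = 2.2
E[N²] = (0)²(0.5) + (1)²(0.1) + (4)²(0.1) + (5)²(0.2) + (7)²(0.1) = 11.6
var(N) = E[N²] − (E[N])² = 11.6 − (2.2)² = 6.76
σ(N) = √6.76 ≈ 2.60

2.60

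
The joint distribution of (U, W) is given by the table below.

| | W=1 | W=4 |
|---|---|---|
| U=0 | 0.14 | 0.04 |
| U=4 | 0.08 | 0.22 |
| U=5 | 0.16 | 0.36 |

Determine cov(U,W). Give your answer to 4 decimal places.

0.9720

E[U] = 3.8,  E[W] = 2.86
E[UW] = 11.84
cov(U,W) = E[UW] − E[U]E[W] = 11.84 − (3.8)(2.86) = 0.972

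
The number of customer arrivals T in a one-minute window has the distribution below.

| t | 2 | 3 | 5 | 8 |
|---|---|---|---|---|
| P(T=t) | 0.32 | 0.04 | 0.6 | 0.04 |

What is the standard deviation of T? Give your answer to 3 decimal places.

E[T] = (2)(0.32) + (3)(0.04) + (5)(0.6) + (8)(0.04) = 4.08
E[T²] = (2)²(0.32) + (3)²(0.04) + (5)²(0.6) + (8)²(0.04) = 19.2
var(T) = E[T²] − (E[T])² = 19.2 − (4.08)² = 2.5536
SD(T) = √2.5536 ≈ 1.598

1.598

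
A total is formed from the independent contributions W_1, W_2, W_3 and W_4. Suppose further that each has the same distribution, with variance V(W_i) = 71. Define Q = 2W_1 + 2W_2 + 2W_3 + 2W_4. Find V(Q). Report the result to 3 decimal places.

1136.000

By independence, V(Q) = (2)²V(W_1) + (2)²V(W_2) + (2)²V(W_3) + (2)²V(W_4)
= (2)²·71 + (2)²·71 + (2)²·71 + (2)²·71 = 1136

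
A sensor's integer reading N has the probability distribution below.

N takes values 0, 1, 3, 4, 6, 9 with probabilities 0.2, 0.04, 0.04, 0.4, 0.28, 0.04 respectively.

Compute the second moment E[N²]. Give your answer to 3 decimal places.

20.120

E[N²] = (0)²(0.2) + (1)²(0.04) + (3)²(0.04) + (4)²(0.4) + (6)²(0.28) + (9)²(0.04) = 20.12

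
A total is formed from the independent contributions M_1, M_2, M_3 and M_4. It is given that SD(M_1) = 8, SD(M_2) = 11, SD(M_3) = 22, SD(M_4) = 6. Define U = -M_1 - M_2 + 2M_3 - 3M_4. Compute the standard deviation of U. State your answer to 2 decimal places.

49.45

var(M_1) = 64, var(M_2) = 121, var(M_3) = 484, var(M_4) = 36
By independence, var(U) = (-1)²var(M_1) + (-1)²var(M_2) + (2)²var(M_3) + (-3)²var(M_4)
= (-1)²·64 + (-1)²·121 + (2)²·484 + (-3)²·36 = 2445
SD(U) = √2445 ≈ 49.45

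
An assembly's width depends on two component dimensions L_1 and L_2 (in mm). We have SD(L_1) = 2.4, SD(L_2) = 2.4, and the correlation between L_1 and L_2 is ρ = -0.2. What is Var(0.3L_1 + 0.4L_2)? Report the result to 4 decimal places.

1.1635

Var(L_1) = (2.4)² = 5.76;  Var(L_2) = (2.4)² = 5.76
Cov(L_1,L_2) = ρ·SD(L_1)·SD(L_2) = -0.2·2.4·2.4 = -1.152
Var(0.3L_1 + 0.4L_2) = (0.3)²·Var(L_1) + (0.4)²·Var(L_2) + 2·(0.3)·(0.4)·Cov(L_1,L_2)
= 0.09·5.76 + 0.16·5.76 + 0.24·-1.152 = 1.16352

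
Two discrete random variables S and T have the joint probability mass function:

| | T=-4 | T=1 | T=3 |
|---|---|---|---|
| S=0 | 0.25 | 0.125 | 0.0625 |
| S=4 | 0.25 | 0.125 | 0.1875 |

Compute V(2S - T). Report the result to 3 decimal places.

E[S] = 2.25,  E[T] = -1,  E[ST] = -1.25
V(S) = 9 − (2.25)² = 3.9375;  V(T) = 10.5 − (-1)² = 9.5
Cov(S,T) = -1.25 − (2.25)(-1) = 1
V(2S - T) = (2)²·3.9375 + (-1)²·9.5 + 2·(2)·(-1)·1 = 21.25

21.250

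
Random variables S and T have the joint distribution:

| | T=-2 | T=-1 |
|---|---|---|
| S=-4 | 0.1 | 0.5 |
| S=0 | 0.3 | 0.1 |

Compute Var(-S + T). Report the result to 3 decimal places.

5.200

E[S] = -2.4,  E[T] = -1.4,  E[ST] = 2.8
Var(S) = 9.6 − (-2.4)² = 3.84;  Var(T) = 2.2 − (-1.4)² = 0.24
Cov(S,T) = 2.8 − (-2.4)(-1.4) = -0.56
Var(-S + T) = (-1)²·3.84 + (1)²·0.24 + 2·(-1)·(1)·-0.56 = 5.2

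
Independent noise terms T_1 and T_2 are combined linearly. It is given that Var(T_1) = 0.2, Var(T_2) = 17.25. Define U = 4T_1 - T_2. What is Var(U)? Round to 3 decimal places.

By independence, Var(U) = (4)²Var(T_1) + (-1)²Var(T_2)
= (4)²·0.2 + (-1)²·17.25 = 20.45

20.450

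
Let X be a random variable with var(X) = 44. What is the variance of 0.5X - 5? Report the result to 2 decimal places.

11.00

var(0.5X - 5) = (0.5)²·var(X) = 0.25·44 = 11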